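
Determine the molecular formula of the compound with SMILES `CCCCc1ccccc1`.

Heavy atoms from the SMILES: 10 C.
Implicit hydrogens by atom environment:
  5 × C (aromatic): 1 H each → 5
  3 × C: 2 H each → 6
  1 × C: 3 H
  1 × C (aromatic): no H
  Total hydrogens = 14.
Molecular formula: C10H14

C10H14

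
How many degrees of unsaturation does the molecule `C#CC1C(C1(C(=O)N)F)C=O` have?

Molecular formula from the SMILES: C7H6FNO2.
DoU = (2C + 2 + N − H − X)/2 = (2·7 + 2 + 1 − 6 − 1)/2 = 10/2 = 5.
(Structurally: 1 ring(s) + 4 π bond(s) = 5.)

5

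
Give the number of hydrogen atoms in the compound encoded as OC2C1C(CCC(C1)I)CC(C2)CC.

21

Hydrogens are implicit in SMILES; fill each atom to its normal valence:
  6 × C: 2 H each → 12
  5 × C: 1 H each → 5
  1 × C: 3 H
  1 × I: no H
  1 × O: 1 H
  Total hydrogens = 21.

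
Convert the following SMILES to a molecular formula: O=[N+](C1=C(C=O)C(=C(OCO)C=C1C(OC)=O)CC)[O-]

C12H13NO7

Heavy atoms from the SMILES: 12 C, 1 N, 7 O.
Implicit hydrogens by atom environment:
  5 × C (aromatic): no H
  5 × O: no H
  2 × C: 3 H each → 6
  2 × C: 2 H each → 4
  1 × C (aromatic): 1 H
  1 × C: 1 H
  1 × C: no H
  1 × N (charge +1): no H
  1 × O: 1 H
  1 × O (charge -1): no H
  Total hydrogens = 13.
Molecular formula: C12H13NO7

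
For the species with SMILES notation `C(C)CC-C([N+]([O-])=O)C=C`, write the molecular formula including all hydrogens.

Heavy atoms from the SMILES: 7 C, 1 N, 2 O.
Implicit hydrogens by atom environment:
  4 × C: 2 H each → 8
  2 × C: 1 H each → 2
  1 × C: 3 H
  1 × N (charge +1): no H
  1 × O: no H
  1 × O (charge -1): no H
  Total hydrogens = 13.
Molecular formula: C7H13NO2

C7H13NO2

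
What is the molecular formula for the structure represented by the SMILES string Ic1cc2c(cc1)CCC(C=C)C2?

Heavy atoms from the SMILES: 12 C, 1 I.
Implicit hydrogens by atom environment:
  4 × C: 2 H each → 8
  3 × C (aromatic): 1 H each → 3
  3 × C (aromatic): no H
  2 × C: 1 H each → 2
  1 × I: no H
  Total hydrogens = 13.
Molecular formula: C12H13I

C12H13I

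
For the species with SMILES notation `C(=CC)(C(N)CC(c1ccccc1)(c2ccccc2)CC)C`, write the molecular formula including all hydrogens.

C21H27N

Heavy atoms from the SMILES: 21 C, 1 N.
Implicit hydrogens by atom environment:
  10 × C (aromatic): 1 H each → 10
  3 × C: 3 H each → 9
  2 × C: 2 H each → 4
  2 × C: 1 H each → 2
  2 × C: no H
  2 × C (aromatic): no H
  1 × N: 2 H
  Total hydrogens = 27.
Molecular formula: C21H27N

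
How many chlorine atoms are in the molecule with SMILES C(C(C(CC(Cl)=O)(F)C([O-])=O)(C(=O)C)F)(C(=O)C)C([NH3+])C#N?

1

The symbol for chlorine appears 1 time in the SMILES.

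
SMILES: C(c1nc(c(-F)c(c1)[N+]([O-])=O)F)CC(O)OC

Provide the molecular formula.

Heavy atoms from the SMILES: 9 C, 2 F, 2 N, 4 O.
Implicit hydrogens by atom environment:
  4 × C (aromatic): no H
  2 × C: 2 H each → 4
  2 × F: no H
  2 × O: no H
  1 × C: 3 H
  1 × C (aromatic): 1 H
  1 × C: 1 H
  1 × N (aromatic): no H
  1 × N (charge +1): no H
  1 × O: 1 H
  1 × O (charge -1): no H
  Total hydrogens = 10.
Molecular formula: C9H10F2N2O4

C9H10F2N2O4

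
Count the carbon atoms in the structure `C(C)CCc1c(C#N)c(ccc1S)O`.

The symbol for carbon appears 11 times in the SMILES. Lowercase c denotes aromatic carbon and counts toward C.

11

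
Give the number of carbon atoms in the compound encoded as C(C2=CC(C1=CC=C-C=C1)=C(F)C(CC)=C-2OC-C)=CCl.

18

The symbol for carbon appears 18 times in the SMILES. (Cl is a single chlorine, not C + l.)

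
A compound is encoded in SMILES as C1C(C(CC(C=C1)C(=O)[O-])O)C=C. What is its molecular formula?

C10H13O3-

Heavy atoms from the SMILES: 10 C, 3 O.
Implicit hydrogens by atom environment:
  6 × C: 1 H each → 6
  3 × C: 2 H each → 6
  1 × C: no H
  1 × O: 1 H
  1 × O: no H
  1 × O (charge -1): no H
  Total hydrogens = 13.
Net charge -1.
Molecular formula: C10H13O3-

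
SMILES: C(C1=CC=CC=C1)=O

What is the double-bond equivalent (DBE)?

5

Molecular formula from the SMILES: C7H6O.
DoU = (2C + 2 + N − H − X)/2 = (2·7 + 2 + 0 − 6 − 0)/2 = 10/2 = 5.
(Structurally: 1 ring(s) + 4 π bond(s) = 5.)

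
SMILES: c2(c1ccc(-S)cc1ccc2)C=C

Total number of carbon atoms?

The symbol for carbon appears 12 times in the SMILES. Lowercase c denotes aromatic carbon and counts toward C.

12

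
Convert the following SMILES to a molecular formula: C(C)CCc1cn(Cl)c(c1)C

Heavy atoms from the SMILES: 9 C, 1 Cl, 1 N.
Implicit hydrogens by atom environment:
  3 × C: 2 H each → 6
  2 × C: 3 H each → 6
  2 × C (aromatic): 1 H each → 2
  2 × C (aromatic): no H
  1 × Cl: no H
  1 × N (aromatic): no H
  Total hydrogens = 14.
Molecular formula: C9H14ClN

C9H14ClN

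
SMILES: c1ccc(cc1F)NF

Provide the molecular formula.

C6H5F2N

Heavy atoms from the SMILES: 6 C, 2 F, 1 N.
Implicit hydrogens by atom environment:
  4 × C (aromatic): 1 H each → 4
  2 × C (aromatic): no H
  2 × F: no H
  1 × N: 1 H
  Total hydrogens = 5.
Molecular formula: C6H5F2N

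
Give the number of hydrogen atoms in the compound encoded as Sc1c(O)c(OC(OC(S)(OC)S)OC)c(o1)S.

Hydrogens are implicit in SMILES; fill each atom to its normal valence:
  4 × C (aromatic): no H
  4 × O: no H
  4 × S: 1 H each → 4
  2 × C: 3 H each → 6
  1 × C: 1 H
  1 × C: no H
  1 × O: 1 H
  1 × O (aromatic): no H
  Total hydrogens = 12.

12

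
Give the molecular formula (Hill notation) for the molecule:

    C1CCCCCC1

C7H14

Heavy atoms from the SMILES: 7 C.
Implicit hydrogens by atom environment:
  7 × C: 2 H each → 14
  Total hydrogens = 14.
Molecular formula: C7H14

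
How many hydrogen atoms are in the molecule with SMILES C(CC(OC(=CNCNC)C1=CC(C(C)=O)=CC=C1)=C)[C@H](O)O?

24

Hydrogens are implicit in SMILES; fill each atom to its normal valence:
  4 × C: 2 H each → 8
  4 × C (aromatic): 1 H each → 4
  3 × C: no H
  2 × C: 3 H each → 6
  2 × C: 1 H each → 2
  2 × C (aromatic): no H
  2 × N: 1 H each → 2
  2 × O: 1 H each → 2
  2 × O: no H
  Total hydrogens = 24.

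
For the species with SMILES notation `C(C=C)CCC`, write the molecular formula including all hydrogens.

C6H12

Heavy atoms from the SMILES: 6 C.
Implicit hydrogens by atom environment:
  4 × C: 2 H each → 8
  1 × C: 3 H
  1 × C: 1 H
  Total hydrogens = 12.
Molecular formula: C6H12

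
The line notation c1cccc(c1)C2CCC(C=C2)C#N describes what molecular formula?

Heavy atoms from the SMILES: 13 C, 1 N.
Implicit hydrogens by atom environment:
  5 × C (aromatic): 1 H each → 5
  4 × C: 1 H each → 4
  2 × C: 2 H each → 4
  1 × C: no H
  1 × C (aromatic): no H
  1 × N: no H
  Total hydrogens = 13.
Molecular formula: C13H13N

C13H13N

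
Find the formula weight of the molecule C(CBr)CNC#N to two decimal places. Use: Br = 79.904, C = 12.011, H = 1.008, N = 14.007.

Molecular formula: C4H7BrN2.
M = 1×79.904 + 4×12.011 + 7×1.008 + 2×14.007 = 163.02 g/mol.

163.02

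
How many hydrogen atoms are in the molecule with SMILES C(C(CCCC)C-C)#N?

Hydrogens are implicit in SMILES; fill each atom to its normal valence:
  4 × C: 2 H each → 8
  2 × C: 3 H each → 6
  1 × C: 1 H
  1 × C: no H
  1 × N: no H
  Total hydrogens = 15.

15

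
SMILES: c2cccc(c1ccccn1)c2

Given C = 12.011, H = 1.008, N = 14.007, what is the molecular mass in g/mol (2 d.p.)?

155.20

Molecular formula: C11H9N.
M = 11×12.011 + 9×1.008 + 1×14.007 = 155.20 g/mol.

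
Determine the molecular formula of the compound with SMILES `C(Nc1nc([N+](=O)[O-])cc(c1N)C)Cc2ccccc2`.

Heavy atoms from the SMILES: 14 C, 4 N, 2 O.
Implicit hydrogens by atom environment:
  6 × C (aromatic): 1 H each → 6
  5 × C (aromatic): no H
  2 × C: 2 H each → 4
  1 × C: 3 H
  1 × N: 2 H
  1 × N: 1 H
  1 × N (aromatic): no H
  1 × N (charge +1): no H
  1 × O: no H
  1 × O (charge -1): no H
  Total hydrogens = 16.
Molecular formula: C14H16N4O2

C14H16N4O2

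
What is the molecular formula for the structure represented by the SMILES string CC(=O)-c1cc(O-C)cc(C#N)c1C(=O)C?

C12H11NO3

Heavy atoms from the SMILES: 12 C, 1 N, 3 O.
Implicit hydrogens by atom environment:
  4 × C (aromatic): no H
  3 × C: 3 H each → 9
  3 × C: no H
  3 × O: no H
  2 × C (aromatic): 1 H each → 2
  1 × N: no H
  Total hydrogens = 11.
Molecular formula: C12H11NO3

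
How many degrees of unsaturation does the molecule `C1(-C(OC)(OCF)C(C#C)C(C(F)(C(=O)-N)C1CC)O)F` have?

4

Molecular formula from the SMILES: C13H18F3NO4.
DoU = (2C + 2 + N − H − X)/2 = (2·13 + 2 + 1 − 18 − 3)/2 = 8/2 = 4.
(Structurally: 1 ring(s) + 3 π bond(s) = 4.)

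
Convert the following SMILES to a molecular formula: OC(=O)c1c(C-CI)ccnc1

C8H8INO2

Heavy atoms from the SMILES: 8 C, 1 I, 1 N, 2 O.
Implicit hydrogens by atom environment:
  3 × C (aromatic): 1 H each → 3
  2 × C: 2 H each → 4
  2 × C (aromatic): no H
  1 × C: no H
  1 × I: no H
  1 × N (aromatic): no H
  1 × O: 1 H
  1 × O: no H
  Total hydrogens = 8.
Molecular formula: C8H8INO2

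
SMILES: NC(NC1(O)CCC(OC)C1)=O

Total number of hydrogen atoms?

Hydrogens are implicit in SMILES; fill each atom to its normal valence:
  3 × C: 2 H each → 6
  2 × C: no H
  2 × O: no H
  1 × C: 3 H
  1 × C: 1 H
  1 × N: 2 H
  1 × N: 1 H
  1 × O: 1 H
  Total hydrogens = 14.

14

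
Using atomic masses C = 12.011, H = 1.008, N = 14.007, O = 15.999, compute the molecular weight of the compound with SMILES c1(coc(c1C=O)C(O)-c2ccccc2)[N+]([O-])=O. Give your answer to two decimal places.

247.21

Molecular formula: C12H9NO5.
M = 12×12.011 + 9×1.008 + 1×14.007 + 5×15.999 = 247.21 g/mol.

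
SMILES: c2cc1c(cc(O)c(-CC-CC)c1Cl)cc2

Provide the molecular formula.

Heavy atoms from the SMILES: 14 C, 1 Cl, 1 O.
Implicit hydrogens by atom environment:
  5 × C (aromatic): 1 H each → 5
  5 × C (aromatic): no H
  3 × C: 2 H each → 6
  1 × C: 3 H
  1 × Cl: no H
  1 × O: 1 H
  Total hydrogens = 15.
Molecular formula: C14H15ClO

C14H15ClO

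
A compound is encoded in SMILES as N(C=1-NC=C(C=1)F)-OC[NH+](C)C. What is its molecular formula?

Heavy atoms from the SMILES: 7 C, 1 F, 3 N, 1 O.
Implicit hydrogens by atom environment:
  2 × C: 3 H each → 6
  2 × C (aromatic): 1 H each → 2
  2 × C (aromatic): no H
  1 × C: 2 H
  1 × F: no H
  1 × N (aromatic): 1 H
  1 × N: 1 H
  1 × N (charge +1): 1 H
  1 × O: no H
  Total hydrogens = 13.
Net charge +1.
Molecular formula: C7H13FN3O+

C7H13FN3O+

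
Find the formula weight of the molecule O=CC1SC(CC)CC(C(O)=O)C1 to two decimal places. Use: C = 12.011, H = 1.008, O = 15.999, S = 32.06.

Molecular formula: C9H14O3S.
M = 9×12.011 + 14×1.008 + 3×15.999 + 1×32.06 = 202.27 g/mol.

202.27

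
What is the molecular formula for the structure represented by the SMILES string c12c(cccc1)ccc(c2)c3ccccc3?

C16H12

Heavy atoms from the SMILES: 16 C.
Implicit hydrogens by atom environment:
  12 × C (aromatic): 1 H each → 12
  4 × C (aromatic): no H
  Total hydrogens = 12.
Molecular formula: C16H12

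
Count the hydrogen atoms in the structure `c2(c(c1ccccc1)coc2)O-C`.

Hydrogens are implicit in SMILES; fill each atom to its normal valence:
  7 × C (aromatic): 1 H each → 7
  3 × C (aromatic): no H
  1 × C: 3 H
  1 × O (aromatic): no H
  1 × O: no H
  Total hydrogens = 10.

10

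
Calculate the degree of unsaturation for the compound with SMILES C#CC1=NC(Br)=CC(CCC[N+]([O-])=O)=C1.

7

Molecular formula from the SMILES: C10H9BrN2O2.
DoU = (2C + 2 + N − H − X)/2 = (2·10 + 2 + 2 − 9 − 1)/2 = 14/2 = 7.
(Structurally: 1 ring(s) + 6 π bond(s) = 7.)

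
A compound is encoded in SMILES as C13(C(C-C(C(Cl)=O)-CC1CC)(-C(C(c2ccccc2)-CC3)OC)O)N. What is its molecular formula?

Heavy atoms from the SMILES: 20 C, 1 Cl, 1 N, 3 O.
Implicit hydrogens by atom environment:
  5 × C: 2 H each → 10
  5 × C (aromatic): 1 H each → 5
  4 × C: 1 H each → 4
  3 × C: no H
  2 × C: 3 H each → 6
  2 × O: no H
  1 × C (aromatic): no H
  1 × Cl: no H
  1 × N: 2 H
  1 × O: 1 H
  Total hydrogens = 28.
Molecular formula: C20H28ClNO3

C20H28ClNO3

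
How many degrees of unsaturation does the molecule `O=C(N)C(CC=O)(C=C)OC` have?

3

Molecular formula from the SMILES: C7H11NO3.
DoU = (2C + 2 + N − H − X)/2 = (2·7 + 2 + 1 − 11 − 0)/2 = 6/2 = 3.
(Structurally: 0 ring(s) + 3 π bond(s) = 3.)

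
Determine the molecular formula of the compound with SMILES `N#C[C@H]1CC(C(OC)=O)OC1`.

Heavy atoms from the SMILES: 7 C, 1 N, 3 O.
Implicit hydrogens by atom environment:
  3 × O: no H
  2 × C: 2 H each → 4
  2 × C: 1 H each → 2
  2 × C: no H
  1 × C: 3 H
  1 × N: no H
  Total hydrogens = 9.
Molecular formula: C7H9NO3

C7H9NO3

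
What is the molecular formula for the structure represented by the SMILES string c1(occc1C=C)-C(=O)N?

Heavy atoms from the SMILES: 7 C, 1 N, 2 O.
Implicit hydrogens by atom environment:
  2 × C (aromatic): 1 H each → 2
  2 × C (aromatic): no H
  1 × C: 2 H
  1 × C: 1 H
  1 × C: no H
  1 × N: 2 H
  1 × O (aromatic): no H
  1 × O: no H
  Total hydrogens = 7.
Molecular formula: C7H7NO2

C7H7NO2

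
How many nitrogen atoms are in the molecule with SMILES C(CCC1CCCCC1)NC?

The symbol for nitrogen appears 1 time in the SMILES.

1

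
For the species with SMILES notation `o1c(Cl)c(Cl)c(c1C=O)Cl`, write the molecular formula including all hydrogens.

C5HCl3O2

Heavy atoms from the SMILES: 5 C, 3 Cl, 2 O.
Implicit hydrogens by atom environment:
  4 × C (aromatic): no H
  3 × Cl: no H
  1 × C: 1 H
  1 × O (aromatic): no H
  1 × O: no H
  Total hydrogens = 1.
Molecular formula: C5HCl3O2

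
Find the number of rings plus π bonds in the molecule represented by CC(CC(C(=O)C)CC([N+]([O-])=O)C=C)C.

Molecular formula from the SMILES: C11H19NO3.
DoU = (2C + 2 + N − H − X)/2 = (2·11 + 2 + 1 − 19 − 0)/2 = 6/2 = 3.
(Structurally: 0 ring(s) + 3 π bond(s) = 3.)

3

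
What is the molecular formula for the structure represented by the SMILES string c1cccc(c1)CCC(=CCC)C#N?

C13H15N

Heavy atoms from the SMILES: 13 C, 1 N.
Implicit hydrogens by atom environment:
  5 × C (aromatic): 1 H each → 5
  3 × C: 2 H each → 6
  2 × C: no H
  1 × C: 3 H
  1 × C: 1 H
  1 × C (aromatic): no H
  1 × N: no H
  Total hydrogens = 15.
Molecular formula: C13H15N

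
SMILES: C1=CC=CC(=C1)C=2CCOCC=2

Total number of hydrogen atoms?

Hydrogens are implicit in SMILES; fill each atom to its normal valence:
  5 × C (aromatic): 1 H each → 5
  3 × C: 2 H each → 6
  1 × C: 1 H
  1 × C: no H
  1 × C (aromatic): no H
  1 × O: no H
  Total hydrogens = 12.

12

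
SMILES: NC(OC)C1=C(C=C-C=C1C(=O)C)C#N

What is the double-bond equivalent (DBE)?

7

Molecular formula from the SMILES: C11H12N2O2.
DoU = (2C + 2 + N − H − X)/2 = (2·11 + 2 + 2 − 12 − 0)/2 = 14/2 = 7.
(Structurally: 1 ring(s) + 6 π bond(s) = 7.)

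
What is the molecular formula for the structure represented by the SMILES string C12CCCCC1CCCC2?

C10H18

Heavy atoms from the SMILES: 10 C.
Implicit hydrogens by atom environment:
  8 × C: 2 H each → 16
  2 × C: 1 H each → 2
  Total hydrogens = 18.
Molecular formula: C10H18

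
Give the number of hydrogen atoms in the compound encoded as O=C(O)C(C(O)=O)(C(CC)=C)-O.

10

Hydrogens are implicit in SMILES; fill each atom to its normal valence:
  4 × C: no H
  3 × O: 1 H each → 3
  2 × C: 2 H each → 4
  2 × O: no H
  1 × C: 3 H
  Total hydrogens = 10.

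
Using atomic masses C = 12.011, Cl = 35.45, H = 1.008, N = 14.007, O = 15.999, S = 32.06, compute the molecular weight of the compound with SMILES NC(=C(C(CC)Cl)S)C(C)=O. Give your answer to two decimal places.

193.69

Molecular formula: C7H12ClNOS.
M = 7×12.011 + 1×35.45 + 12×1.008 + 1×14.007 + 1×15.999 + 1×32.06 = 193.69 g/mol.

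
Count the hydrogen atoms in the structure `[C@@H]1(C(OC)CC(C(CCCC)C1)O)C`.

24

Hydrogens are implicit in SMILES; fill each atom to its normal valence:
  5 × C: 2 H each → 10
  4 × C: 1 H each → 4
  3 × C: 3 H each → 9
  1 × O: 1 H
  1 × O: no H
  Total hydrogens = 24.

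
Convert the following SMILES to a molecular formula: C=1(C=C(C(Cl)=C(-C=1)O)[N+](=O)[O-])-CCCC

Heavy atoms from the SMILES: 10 C, 1 Cl, 1 N, 3 O.
Implicit hydrogens by atom environment:
  4 × C (aromatic): no H
  3 × C: 2 H each → 6
  2 × C (aromatic): 1 H each → 2
  1 × C: 3 H
  1 × Cl: no H
  1 × N (charge +1): no H
  1 × O: 1 H
  1 × O: no H
  1 × O (charge -1): no H
  Total hydrogens = 12.
Molecular formula: C10H12ClNO3

C10H12ClNO3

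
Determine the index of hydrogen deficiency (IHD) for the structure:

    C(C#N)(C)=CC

3

Molecular formula from the SMILES: C5H7N.
DoU = (2C + 2 + N − H − X)/2 = (2·5 + 2 + 1 − 7 − 0)/2 = 6/2 = 3.
(Structurally: 0 ring(s) + 3 π bond(s) = 3.)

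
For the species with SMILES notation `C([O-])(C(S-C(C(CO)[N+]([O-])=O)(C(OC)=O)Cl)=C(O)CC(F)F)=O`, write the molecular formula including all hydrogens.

Heavy atoms from the SMILES: 10 C, 1 Cl, 2 F, 1 N, 8 O, 1 S.
Implicit hydrogens by atom environment:
  5 × C: no H
  4 × O: no H
  2 × C: 2 H each → 4
  2 × C: 1 H each → 2
  2 × F: no H
  2 × O: 1 H each → 2
  2 × O (charge -1): no H
  1 × C: 3 H
  1 × Cl: no H
  1 × N (charge +1): no H
  1 × S: no H
  Total hydrogens = 11.
Net charge -1.
Molecular formula: C10H11ClF2NO8S-

C10H11ClF2NO8S-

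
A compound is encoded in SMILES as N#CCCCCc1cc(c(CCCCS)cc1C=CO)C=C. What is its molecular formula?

Heavy atoms from the SMILES: 19 C, 1 N, 1 O, 1 S.
Implicit hydrogens by atom environment:
  9 × C: 2 H each → 18
  4 × C (aromatic): no H
  3 × C: 1 H each → 3
  2 × C (aromatic): 1 H each → 2
  1 × C: no H
  1 × N: no H
  1 × O: 1 H
  1 × S: 1 H
  Total hydrogens = 25.
Molecular formula: C19H25NOS

C19H25NOS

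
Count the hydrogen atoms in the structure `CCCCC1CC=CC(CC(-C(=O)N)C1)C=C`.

25

Hydrogens are implicit in SMILES; fill each atom to its normal valence:
  7 × C: 2 H each → 14
  6 × C: 1 H each → 6
  1 × C: 3 H
  1 × C: no H
  1 × N: 2 H
  1 × O: no H
  Total hydrogens = 25.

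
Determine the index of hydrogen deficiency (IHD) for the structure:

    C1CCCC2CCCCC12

2

Molecular formula from the SMILES: C10H18.
DoU = (2C + 2 + N − H − X)/2 = (2·10 + 2 + 0 − 18 − 0)/2 = 4/2 = 2.
(Structurally: 2 ring(s) + 0 π bond(s) = 2.)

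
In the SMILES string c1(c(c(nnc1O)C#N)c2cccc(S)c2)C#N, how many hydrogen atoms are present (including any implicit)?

6

Hydrogens are implicit in SMILES; fill each atom to its normal valence:
  6 × C (aromatic): no H
  4 × C (aromatic): 1 H each → 4
  2 × C: no H
  2 × N (aromatic): no H
  2 × N: no H
  1 × O: 1 H
  1 × S: 1 H
  Total hydrogens = 6.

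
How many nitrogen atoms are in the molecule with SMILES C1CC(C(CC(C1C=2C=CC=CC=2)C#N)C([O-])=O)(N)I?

The symbol for nitrogen appears 2 times in the SMILES.

2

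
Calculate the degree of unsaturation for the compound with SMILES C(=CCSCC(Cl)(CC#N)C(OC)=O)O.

4

Molecular formula from the SMILES: C9H12ClNO3S.
DoU = (2C + 2 + N − H − X)/2 = (2·9 + 2 + 1 − 12 − 1)/2 = 8/2 = 4.
(Structurally: 0 ring(s) + 4 π bond(s) = 4.)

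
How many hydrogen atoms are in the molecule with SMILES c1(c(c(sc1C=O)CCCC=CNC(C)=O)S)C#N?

14

Hydrogens are implicit in SMILES; fill each atom to its normal valence:
  4 × C (aromatic): no H
  3 × C: 2 H each → 6
  3 × C: 1 H each → 3
  2 × C: no H
  2 × O: no H
  1 × C: 3 H
  1 × N: 1 H
  1 × N: no H
  1 × S: 1 H
  1 × S (aromatic): no H
  Total hydrogens = 14.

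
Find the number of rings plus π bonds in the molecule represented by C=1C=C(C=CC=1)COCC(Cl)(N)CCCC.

4

Molecular formula from the SMILES: C13H20ClNO.
DoU = (2C + 2 + N − H − X)/2 = (2·13 + 2 + 1 − 20 − 1)/2 = 8/2 = 4.
(Structurally: 1 ring(s) + 3 π bond(s) = 4.)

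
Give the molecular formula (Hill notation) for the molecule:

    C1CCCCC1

Heavy atoms from the SMILES: 6 C.
Implicit hydrogens by atom environment:
  6 × C: 2 H each → 12
  Total hydrogens = 12.
Molecular formula: C6H12

C6H12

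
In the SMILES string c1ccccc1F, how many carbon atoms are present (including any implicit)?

The symbol for carbon appears 6 times in the SMILES. Lowercase c denotes aromatic carbon and counts toward C.

6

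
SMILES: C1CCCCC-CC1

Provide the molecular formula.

C8H16

Heavy atoms from the SMILES: 8 C.
Implicit hydrogens by atom environment:
  8 × C: 2 H each → 16
  Total hydrogens = 16.
Molecular formula: C8H16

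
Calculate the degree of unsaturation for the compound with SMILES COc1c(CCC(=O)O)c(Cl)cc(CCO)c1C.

5

Molecular formula from the SMILES: C13H17ClO4.
DoU = (2C + 2 + N − H − X)/2 = (2·13 + 2 + 0 − 17 − 1)/2 = 10/2 = 5.
(Structurally: 1 ring(s) + 4 π bond(s) = 5.)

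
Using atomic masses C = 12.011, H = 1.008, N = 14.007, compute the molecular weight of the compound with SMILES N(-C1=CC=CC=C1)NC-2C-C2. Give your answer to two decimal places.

148.21

Molecular formula: C9H12N2.
M = 9×12.011 + 12×1.008 + 2×14.007 = 148.21 g/mol.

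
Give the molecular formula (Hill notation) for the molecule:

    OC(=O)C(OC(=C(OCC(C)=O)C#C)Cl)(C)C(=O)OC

Heavy atoms from the SMILES: 12 C, 1 Cl, 7 O.
Implicit hydrogens by atom environment:
  7 × C: no H
  6 × O: no H
  3 × C: 3 H each → 9
  1 × C: 2 H
  1 × C: 1 H
  1 × Cl: no H
  1 × O: 1 H
  Total hydrogens = 13.
Molecular formula: C12H13ClO7

C12H13ClO7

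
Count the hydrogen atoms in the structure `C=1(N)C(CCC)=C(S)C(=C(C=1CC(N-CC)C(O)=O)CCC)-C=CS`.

Hydrogens are implicit in SMILES; fill each atom to its normal valence:
  6 × C: 2 H each → 12
  6 × C (aromatic): no H
  3 × C: 3 H each → 9
  3 × C: 1 H each → 3
  2 × S: 1 H each → 2
  1 × C: no H
  1 × N: 2 H
  1 × N: 1 H
  1 × O: 1 H
  1 × O: no H
  Total hydrogens = 30.

30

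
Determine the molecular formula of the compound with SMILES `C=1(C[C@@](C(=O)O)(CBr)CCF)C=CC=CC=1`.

C12H14BrFO2

Heavy atoms from the SMILES: 1 Br, 12 C, 1 F, 2 O.
Implicit hydrogens by atom environment:
  5 × C (aromatic): 1 H each → 5
  4 × C: 2 H each → 8
  2 × C: no H
  1 × Br: no H
  1 × C (aromatic): no H
  1 × F: no H
  1 × O: 1 H
  1 × O: no H
  Total hydrogens = 14.
Molecular formula: C12H14BrFO2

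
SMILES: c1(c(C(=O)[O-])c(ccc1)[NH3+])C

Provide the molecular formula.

C8H9NO2

Heavy atoms from the SMILES: 8 C, 1 N, 2 O.
Implicit hydrogens by atom environment:
  3 × C (aromatic): 1 H each → 3
  3 × C (aromatic): no H
  1 × C: 3 H
  1 × C: no H
  1 × N (charge +1): 3 H
  1 × O: no H
  1 × O (charge -1): no H
  Total hydrogens = 9.
Molecular formula: C8H9NO2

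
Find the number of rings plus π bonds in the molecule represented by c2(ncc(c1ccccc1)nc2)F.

Molecular formula from the SMILES: C10H7FN2.
DoU = (2C + 2 + N − H − X)/2 = (2·10 + 2 + 2 − 7 − 1)/2 = 16/2 = 8.
(Structurally: 2 ring(s) + 6 π bond(s) = 8.)

8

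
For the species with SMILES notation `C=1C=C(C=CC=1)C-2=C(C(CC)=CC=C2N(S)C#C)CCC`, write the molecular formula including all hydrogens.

C19H21NS

Heavy atoms from the SMILES: 19 C, 1 N, 1 S.
Implicit hydrogens by atom environment:
  7 × C (aromatic): 1 H each → 7
  5 × C (aromatic): no H
  3 × C: 2 H each → 6
  2 × C: 3 H each → 6
  1 × C: 1 H
  1 × C: no H
  1 × N: no H
  1 × S: 1 H
  Total hydrogens = 21.
Molecular formula: C19H21NS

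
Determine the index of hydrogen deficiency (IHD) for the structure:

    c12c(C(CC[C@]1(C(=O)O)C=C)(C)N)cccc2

7

Molecular formula from the SMILES: C14H17NO2.
DoU = (2C + 2 + N − H − X)/2 = (2·14 + 2 + 1 − 17 − 0)/2 = 14/2 = 7.
(Structurally: 2 ring(s) + 5 π bond(s) = 7.)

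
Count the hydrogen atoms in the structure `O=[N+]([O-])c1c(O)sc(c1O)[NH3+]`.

5

Hydrogens are implicit in SMILES; fill each atom to its normal valence:
  4 × C (aromatic): no H
  2 × O: 1 H each → 2
  1 × N (charge +1): 3 H
  1 × N (charge +1): no H
  1 × O: no H
  1 × O (charge -1): no H
  1 × S (aromatic): no H
  Total hydrogens = 5.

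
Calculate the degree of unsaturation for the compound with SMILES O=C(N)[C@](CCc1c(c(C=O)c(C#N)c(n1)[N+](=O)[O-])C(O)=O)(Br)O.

Molecular formula from the SMILES: C12H9BrN4O7.
DoU = (2C + 2 + N − H − X)/2 = (2·12 + 2 + 4 − 9 − 1)/2 = 20/2 = 10.
(Structurally: 1 ring(s) + 9 π bond(s) = 10.)

10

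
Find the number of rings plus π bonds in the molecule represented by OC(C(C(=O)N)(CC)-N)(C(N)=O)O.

Molecular formula from the SMILES: C6H13N3O4.
DoU = (2C + 2 + N − H − X)/2 = (2·6 + 2 + 3 − 13 − 0)/2 = 4/2 = 2.
(Structurally: 0 ring(s) + 2 π bond(s) = 2.)

2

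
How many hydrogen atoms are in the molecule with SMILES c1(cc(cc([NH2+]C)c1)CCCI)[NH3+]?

17

Hydrogens are implicit in SMILES; fill each atom to its normal valence:
  3 × C: 2 H each → 6
  3 × C (aromatic): 1 H each → 3
  3 × C (aromatic): no H
  1 × C: 3 H
  1 × I: no H
  1 × N (charge +1): 3 H
  1 × N (charge +1): 2 H
  Total hydrogens = 17.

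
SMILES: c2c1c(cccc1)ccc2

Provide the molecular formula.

Heavy atoms from the SMILES: 10 C.
Implicit hydrogens by atom environment:
  8 × C (aromatic): 1 H each → 8
  2 × C (aromatic): no H
  Total hydrogens = 8.
Molecular formula: C10H8

C10H8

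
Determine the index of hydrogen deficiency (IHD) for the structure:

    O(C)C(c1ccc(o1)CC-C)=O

Molecular formula from the SMILES: C9H12O3.
DoU = (2C + 2 + N − H − X)/2 = (2·9 + 2 + 0 − 12 − 0)/2 = 8/2 = 4.
(Structurally: 1 ring(s) + 3 π bond(s) = 4.)

4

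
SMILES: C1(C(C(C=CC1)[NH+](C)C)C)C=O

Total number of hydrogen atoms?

Hydrogens are implicit in SMILES; fill each atom to its normal valence:
  6 × C: 1 H each → 6
  3 × C: 3 H each → 9
  1 × C: 2 H
  1 × N (charge +1): 1 H
  1 × O: no H
  Total hydrogens = 18.

18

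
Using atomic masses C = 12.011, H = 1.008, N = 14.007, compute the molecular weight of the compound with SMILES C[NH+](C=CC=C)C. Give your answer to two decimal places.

98.17

Molecular formula: C6H12N+.
M = 6×12.011 + 12×1.008 + 1×14.007 = 98.17 g/mol.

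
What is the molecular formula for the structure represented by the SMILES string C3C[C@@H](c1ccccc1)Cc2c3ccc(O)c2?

Heavy atoms from the SMILES: 16 C, 1 O.
Implicit hydrogens by atom environment:
  8 × C (aromatic): 1 H each → 8
  4 × C (aromatic): no H
  3 × C: 2 H each → 6
  1 × C: 1 H
  1 × O: 1 H
  Total hydrogens = 16.
Molecular formula: C16H16O

C16H16O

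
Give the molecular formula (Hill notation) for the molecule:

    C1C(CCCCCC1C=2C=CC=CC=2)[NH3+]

C14H22N+

Heavy atoms from the SMILES: 14 C, 1 N.
Implicit hydrogens by atom environment:
  6 × C: 2 H each → 12
  5 × C (aromatic): 1 H each → 5
  2 × C: 1 H each → 2
  1 × C (aromatic): no H
  1 × N (charge +1): 3 H
  Total hydrogens = 22.
Net charge +1.
Molecular formula: C14H22N+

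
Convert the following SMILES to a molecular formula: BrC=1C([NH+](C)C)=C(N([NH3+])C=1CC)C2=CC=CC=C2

Heavy atoms from the SMILES: 1 Br, 14 C, 3 N.
Implicit hydrogens by atom environment:
  5 × C (aromatic): 1 H each → 5
  5 × C (aromatic): no H
  3 × C: 3 H each → 9
  1 × Br: no H
  1 × C: 2 H
  1 × N (charge +1): 3 H
  1 × N (charge +1): 1 H
  1 × N (aromatic): no H
  Total hydrogens = 20.
Net charge +2.
Molecular formula: [C14H20BrN3]2+

[C14H20BrN3]2+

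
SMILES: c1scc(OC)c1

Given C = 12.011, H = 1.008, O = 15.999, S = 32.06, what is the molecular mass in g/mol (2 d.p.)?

Molecular formula: C5H6OS.
M = 5×12.011 + 6×1.008 + 1×15.999 + 1×32.06 = 114.16 g/mol.

114.16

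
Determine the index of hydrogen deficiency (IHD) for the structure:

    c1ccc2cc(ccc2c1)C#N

Molecular formula from the SMILES: C11H7N.
DoU = (2C + 2 + N − H − X)/2 = (2·11 + 2 + 1 − 7 − 0)/2 = 18/2 = 9.
(Structurally: 2 ring(s) + 7 π bond(s) = 9.)

9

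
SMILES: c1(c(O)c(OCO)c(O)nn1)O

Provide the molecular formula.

Heavy atoms from the SMILES: 5 C, 2 N, 5 O.
Implicit hydrogens by atom environment:
  4 × C (aromatic): no H
  4 × O: 1 H each → 4
  2 × N (aromatic): no H
  1 × C: 2 H
  1 × O: no H
  Total hydrogens = 6.
Molecular formula: C5H6N2O5

C5H6N2O5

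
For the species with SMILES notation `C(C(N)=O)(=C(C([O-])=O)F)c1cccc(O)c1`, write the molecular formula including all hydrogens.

C10H7FNO4-

Heavy atoms from the SMILES: 10 C, 1 F, 1 N, 4 O.
Implicit hydrogens by atom environment:
  4 × C (aromatic): 1 H each → 4
  4 × C: no H
  2 × C (aromatic): no H
  2 × O: no H
  1 × F: no H
  1 × N: 2 H
  1 × O: 1 H
  1 × O (charge -1): no H
  Total hydrogens = 7.
Net charge -1.
Molecular formula: C10H7FNO4-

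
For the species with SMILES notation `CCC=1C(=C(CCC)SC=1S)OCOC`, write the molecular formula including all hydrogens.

C11H18O2S2

Heavy atoms from the SMILES: 11 C, 2 O, 2 S.
Implicit hydrogens by atom environment:
  4 × C: 2 H each → 8
  4 × C (aromatic): no H
  3 × C: 3 H each → 9
  2 × O: no H
  1 × S: 1 H
  1 × S (aromatic): no H
  Total hydrogens = 18.
Molecular formula: C11H18O2S2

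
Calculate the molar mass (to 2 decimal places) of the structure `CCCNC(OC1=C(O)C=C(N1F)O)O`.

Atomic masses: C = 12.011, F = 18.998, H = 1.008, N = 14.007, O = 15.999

220.20

Molecular formula: C8H13FN2O4.
M = 8×12.011 + 1×18.998 + 13×1.008 + 2×14.007 + 4×15.999 = 220.20 g/mol.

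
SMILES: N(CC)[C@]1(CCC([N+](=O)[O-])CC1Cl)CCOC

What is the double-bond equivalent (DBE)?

Molecular formula from the SMILES: C11H21ClN2O3.
DoU = (2C + 2 + N − H − X)/2 = (2·11 + 2 + 2 − 21 − 1)/2 = 4/2 = 2.
(Structurally: 1 ring(s) + 1 π bond(s) = 2.)

2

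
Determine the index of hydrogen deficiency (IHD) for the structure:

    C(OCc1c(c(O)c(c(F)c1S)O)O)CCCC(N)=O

Molecular formula from the SMILES: C12H16FNO5S.
DoU = (2C + 2 + N − H − X)/2 = (2·12 + 2 + 1 − 16 − 1)/2 = 10/2 = 5.
(Structurally: 1 ring(s) + 4 π bond(s) = 5.)

5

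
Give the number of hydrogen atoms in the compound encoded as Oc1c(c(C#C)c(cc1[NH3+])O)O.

Hydrogens are implicit in SMILES; fill each atom to its normal valence:
  5 × C (aromatic): no H
  3 × O: 1 H each → 3
  1 × C (aromatic): 1 H
  1 × C: 1 H
  1 × C: no H
  1 × N (charge +1): 3 H
  Total hydrogens = 8.

8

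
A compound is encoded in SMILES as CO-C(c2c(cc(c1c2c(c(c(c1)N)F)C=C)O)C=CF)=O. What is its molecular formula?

Heavy atoms from the SMILES: 16 C, 2 F, 1 N, 3 O.
Implicit hydrogens by atom environment:
  8 × C (aromatic): no H
  3 × C: 1 H each → 3
  2 × C (aromatic): 1 H each → 2
  2 × F: no H
  2 × O: no H
  1 × C: 3 H
  1 × C: 2 H
  1 × C: no H
  1 × N: 2 H
  1 × O: 1 H
  Total hydrogens = 13.
Molecular formula: C16H13F2NO3

C16H13F2NO3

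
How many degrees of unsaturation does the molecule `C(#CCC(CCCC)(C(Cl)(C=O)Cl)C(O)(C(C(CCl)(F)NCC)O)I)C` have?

Molecular formula from the SMILES: C17H26Cl3FINO3.
DoU = (2C + 2 + N − H − X)/2 = (2·17 + 2 + 1 − 26 − 5)/2 = 6/2 = 3.
(Structurally: 0 ring(s) + 3 π bond(s) = 3.)

3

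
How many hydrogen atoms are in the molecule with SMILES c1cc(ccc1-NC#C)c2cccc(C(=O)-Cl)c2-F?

Hydrogens are implicit in SMILES; fill each atom to its normal valence:
  7 × C (aromatic): 1 H each → 7
  5 × C (aromatic): no H
  2 × C: no H
  1 × C: 1 H
  1 × Cl: no H
  1 × F: no H
  1 × N: 1 H
  1 × O: no H
  Total hydrogens = 9.

9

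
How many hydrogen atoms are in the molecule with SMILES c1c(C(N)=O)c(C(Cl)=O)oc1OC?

Hydrogens are implicit in SMILES; fill each atom to its normal valence:
  3 × C (aromatic): no H
  3 × O: no H
  2 × C: no H
  1 × C: 3 H
  1 × C (aromatic): 1 H
  1 × Cl: no H
  1 × N: 2 H
  1 × O (aromatic): no H
  Total hydrogens = 6.

6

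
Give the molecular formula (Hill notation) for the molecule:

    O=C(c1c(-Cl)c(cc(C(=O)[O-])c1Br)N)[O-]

[C8H3BrClNO4]2-

Heavy atoms from the SMILES: 1 Br, 8 C, 1 Cl, 1 N, 4 O.
Implicit hydrogens by atom environment:
  5 × C (aromatic): no H
  2 × C: no H
  2 × O: no H
  2 × O (charge -1): no H
  1 × Br: no H
  1 × C (aromatic): 1 H
  1 × Cl: no H
  1 × N: 2 H
  Total hydrogens = 3.
Net charge -2.
Molecular formula: [C8H3BrClNO4]2-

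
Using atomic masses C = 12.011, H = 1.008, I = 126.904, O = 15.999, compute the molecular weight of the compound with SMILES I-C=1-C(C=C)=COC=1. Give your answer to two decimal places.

Molecular formula: C6H5IO.
M = 6×12.011 + 5×1.008 + 1×126.904 + 1×15.999 = 220.01 g/mol.

220.01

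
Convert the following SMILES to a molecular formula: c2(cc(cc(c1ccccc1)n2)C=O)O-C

C13H11NO2

Heavy atoms from the SMILES: 13 C, 1 N, 2 O.
Implicit hydrogens by atom environment:
  7 × C (aromatic): 1 H each → 7
  4 × C (aromatic): no H
  2 × O: no H
  1 × C: 3 H
  1 × C: 1 H
  1 × N (aromatic): no H
  Total hydrogens = 11.
Molecular formula: C13H11NO2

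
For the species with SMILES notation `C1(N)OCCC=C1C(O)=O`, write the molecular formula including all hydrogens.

C6H9NO3

Heavy atoms from the SMILES: 6 C, 1 N, 3 O.
Implicit hydrogens by atom environment:
  2 × C: 2 H each → 4
  2 × C: 1 H each → 2
  2 × C: no H
  2 × O: no H
  1 × N: 2 H
  1 × O: 1 H
  Total hydrogens = 9.
Molecular formula: C6H9NO3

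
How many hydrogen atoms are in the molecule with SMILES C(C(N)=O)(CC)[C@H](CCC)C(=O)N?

Hydrogens are implicit in SMILES; fill each atom to its normal valence:
  3 × C: 2 H each → 6
  2 × C: 3 H each → 6
  2 × C: 1 H each → 2
  2 × C: no H
  2 × N: 2 H each → 4
  2 × O: no H
  Total hydrogens = 18.

18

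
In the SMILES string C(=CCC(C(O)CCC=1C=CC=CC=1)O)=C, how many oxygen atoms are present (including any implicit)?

The symbol for oxygen appears 2 times in the SMILES.

2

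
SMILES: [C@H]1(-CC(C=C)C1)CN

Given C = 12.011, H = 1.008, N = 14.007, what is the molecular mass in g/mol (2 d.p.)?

111.19

Molecular formula: C7H13N.
M = 7×12.011 + 13×1.008 + 1×14.007 = 111.19 g/mol.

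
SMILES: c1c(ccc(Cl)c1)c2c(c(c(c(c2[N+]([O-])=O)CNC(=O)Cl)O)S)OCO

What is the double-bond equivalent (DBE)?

10

Molecular formula from the SMILES: C15H12Cl2N2O6S.
DoU = (2C + 2 + N − H − X)/2 = (2·15 + 2 + 2 − 12 − 2)/2 = 20/2 = 10.
(Structurally: 2 ring(s) + 8 π bond(s) = 10.)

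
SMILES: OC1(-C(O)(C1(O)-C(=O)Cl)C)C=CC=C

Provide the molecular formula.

Heavy atoms from the SMILES: 9 C, 1 Cl, 4 O.
Implicit hydrogens by atom environment:
  4 × C: no H
  3 × C: 1 H each → 3
  3 × O: 1 H each → 3
  1 × C: 3 H
  1 × C: 2 H
  1 × Cl: no H
  1 × O: no H
  Total hydrogens = 11.
Molecular formula: C9H11ClO4

C9H11ClO4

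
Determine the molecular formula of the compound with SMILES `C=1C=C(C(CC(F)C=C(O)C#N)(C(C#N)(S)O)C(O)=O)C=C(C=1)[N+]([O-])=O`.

Heavy atoms from the SMILES: 15 C, 1 F, 3 N, 6 O, 1 S.
Implicit hydrogens by atom environment:
  6 × C: no H
  4 × C (aromatic): 1 H each → 4
  3 × O: 1 H each → 3
  2 × C: 1 H each → 2
  2 × C (aromatic): no H
  2 × N: no H
  2 × O: no H
  1 × C: 2 H
  1 × F: no H
  1 × N (charge +1): no H
  1 × O (charge -1): no H
  1 × S: 1 H
  Total hydrogens = 12.
Molecular formula: C15H12FN3O6S

C15H12FN3O6S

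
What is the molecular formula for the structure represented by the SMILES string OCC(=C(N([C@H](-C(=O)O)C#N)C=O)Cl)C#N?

Heavy atoms from the SMILES: 8 C, 1 Cl, 3 N, 4 O.
Implicit hydrogens by atom environment:
  5 × C: no H
  3 × N: no H
  2 × C: 1 H each → 2
  2 × O: 1 H each → 2
  2 × O: no H
  1 × C: 2 H
  1 × Cl: no H
  Total hydrogens = 6.
Molecular formula: C8H6ClN3O4

C8H6ClN3O4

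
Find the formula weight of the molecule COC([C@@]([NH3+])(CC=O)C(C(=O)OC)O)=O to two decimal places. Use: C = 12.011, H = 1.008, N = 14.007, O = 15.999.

Molecular formula: C8H14NO6+.
M = 8×12.011 + 14×1.008 + 1×14.007 + 6×15.999 = 220.20 g/mol.

220.20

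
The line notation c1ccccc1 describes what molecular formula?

Heavy atoms from the SMILES: 6 C.
Implicit hydrogens by atom environment:
  6 × C (aromatic): 1 H each → 6
  Total hydrogens = 6.
Molecular formula: C6H6

C6H6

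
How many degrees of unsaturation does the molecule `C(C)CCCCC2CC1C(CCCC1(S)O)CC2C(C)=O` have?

Molecular formula from the SMILES: C18H32O2S.
DoU = (2C + 2 + N − H − X)/2 = (2·18 + 2 + 0 − 32 − 0)/2 = 6/2 = 3.
(Structurally: 2 ring(s) + 1 π bond(s) = 3.)

3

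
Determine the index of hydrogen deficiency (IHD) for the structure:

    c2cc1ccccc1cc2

7

Molecular formula from the SMILES: C10H8.
DoU = (2C + 2 + N − H − X)/2 = (2·10 + 2 + 0 − 8 − 0)/2 = 14/2 = 7.
(Structurally: 2 ring(s) + 5 π bond(s) = 7.)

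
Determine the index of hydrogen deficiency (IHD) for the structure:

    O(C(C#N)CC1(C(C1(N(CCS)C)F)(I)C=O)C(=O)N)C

5

Molecular formula from the SMILES: C12H17FIN3O3S.
DoU = (2C + 2 + N − H − X)/2 = (2·12 + 2 + 3 − 17 − 2)/2 = 10/2 = 5.
(Structurally: 1 ring(s) + 4 π bond(s) = 5.)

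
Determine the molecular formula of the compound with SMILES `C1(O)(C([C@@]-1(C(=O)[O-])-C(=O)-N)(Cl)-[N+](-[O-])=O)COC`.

Heavy atoms from the SMILES: 7 C, 1 Cl, 2 N, 7 O.
Implicit hydrogens by atom environment:
  5 × C: no H
  4 × O: no H
  2 × O (charge -1): no H
  1 × C: 3 H
  1 × C: 2 H
  1 × Cl: no H
  1 × N: 2 H
  1 × N (charge +1): no H
  1 × O: 1 H
  Total hydrogens = 8.
Net charge -1.
Molecular formula: C7H8ClN2O7-

C7H8ClN2O7-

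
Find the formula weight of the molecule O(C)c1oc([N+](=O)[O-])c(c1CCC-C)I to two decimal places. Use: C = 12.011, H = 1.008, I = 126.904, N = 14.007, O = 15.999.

325.10

Molecular formula: C9H12INO4.
M = 9×12.011 + 12×1.008 + 1×126.904 + 1×14.007 + 4×15.999 = 325.10 g/mol.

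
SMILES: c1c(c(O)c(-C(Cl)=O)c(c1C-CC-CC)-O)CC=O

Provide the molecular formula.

Heavy atoms from the SMILES: 14 C, 1 Cl, 4 O.
Implicit hydrogens by atom environment:
  5 × C: 2 H each → 10
  5 × C (aromatic): no H
  2 × O: 1 H each → 2
  2 × O: no H
  1 × C: 3 H
  1 × C (aromatic): 1 H
  1 × C: 1 H
  1 × C: no H
  1 × Cl: no H
  Total hydrogens = 17.
Molecular formula: C14H17ClO4

C14H17ClO4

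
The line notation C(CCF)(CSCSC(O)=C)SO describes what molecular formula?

C7H13FO2S3

Heavy atoms from the SMILES: 7 C, 1 F, 2 O, 3 S.
Implicit hydrogens by atom environment:
  5 × C: 2 H each → 10
  3 × S: no H
  2 × O: 1 H each → 2
  1 × C: 1 H
  1 × C: no H
  1 × F: no H
  Total hydrogens = 13.
Molecular formula: C7H13FO2S3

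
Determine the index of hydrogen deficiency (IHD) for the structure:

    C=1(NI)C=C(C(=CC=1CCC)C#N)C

6

Molecular formula from the SMILES: C11H13IN2.
DoU = (2C + 2 + N − H − X)/2 = (2·11 + 2 + 2 − 13 − 1)/2 = 12/2 = 6.
(Structurally: 1 ring(s) + 5 π bond(s) = 6.)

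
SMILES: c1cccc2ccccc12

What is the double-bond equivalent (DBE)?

Molecular formula from the SMILES: C10H8.
DoU = (2C + 2 + N − H − X)/2 = (2·10 + 2 + 0 − 8 − 0)/2 = 14/2 = 7.
(Structurally: 2 ring(s) + 5 π bond(s) = 7.)

7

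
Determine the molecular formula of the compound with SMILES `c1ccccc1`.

C6H6

Heavy atoms from the SMILES: 6 C.
Implicit hydrogens by atom environment:
  6 × C (aromatic): 1 H each → 6
  Total hydrogens = 6.
Molecular formula: C6H6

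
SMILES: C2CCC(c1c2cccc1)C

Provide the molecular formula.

C11H14

Heavy atoms from the SMILES: 11 C.
Implicit hydrogens by atom environment:
  4 × C (aromatic): 1 H each → 4
  3 × C: 2 H each → 6
  2 × C (aromatic): no H
  1 × C: 3 H
  1 × C: 1 H
  Total hydrogens = 14.
Molecular formula: C11H14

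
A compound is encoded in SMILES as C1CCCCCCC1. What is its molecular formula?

Heavy atoms from the SMILES: 8 C.
Implicit hydrogens by atom environment:
  8 × C: 2 H each → 16
  Total hydrogens = 16.
Molecular formula: C8H16

C8H16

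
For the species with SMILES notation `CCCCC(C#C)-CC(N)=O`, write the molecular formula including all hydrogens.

C9H15NO

Heavy atoms from the SMILES: 9 C, 1 N, 1 O.
Implicit hydrogens by atom environment:
  4 × C: 2 H each → 8
  2 × C: 1 H each → 2
  2 × C: no H
  1 × C: 3 H
  1 × N: 2 H
  1 × O: no H
  Total hydrogens = 15.
Molecular formula: C9H15NO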